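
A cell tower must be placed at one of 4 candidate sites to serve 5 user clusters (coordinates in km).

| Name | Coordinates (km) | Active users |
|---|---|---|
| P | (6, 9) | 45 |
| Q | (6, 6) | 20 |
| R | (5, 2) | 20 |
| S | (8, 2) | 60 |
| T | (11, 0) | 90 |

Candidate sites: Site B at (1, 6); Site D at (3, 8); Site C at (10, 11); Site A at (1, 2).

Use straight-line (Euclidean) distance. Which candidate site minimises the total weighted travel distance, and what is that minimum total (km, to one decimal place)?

Total weighted distance at each candidate:
  Site B (1, 6): total = 2008.8
  Site D (3, 8): total = 1827.8
  Site C (10, 11): total = 2082.5
  Site A (1, 2): total = 1933.0
Minimum is at Site D with total 1827.8 km.

Site D, total 1827.8 km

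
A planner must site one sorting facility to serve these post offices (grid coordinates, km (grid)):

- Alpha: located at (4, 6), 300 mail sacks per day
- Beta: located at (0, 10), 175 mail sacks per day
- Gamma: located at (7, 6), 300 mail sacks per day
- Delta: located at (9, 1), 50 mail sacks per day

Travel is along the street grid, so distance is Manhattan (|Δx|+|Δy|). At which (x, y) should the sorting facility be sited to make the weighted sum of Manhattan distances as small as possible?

(4, 6)

Manhattan distance separates: Σwᵢ(|x−xᵢ|+|y−yᵢ|) = Σwᵢ|x−xᵢ| + Σwᵢ|y−yᵢ|, so x and y are optimised independently as 1-D weighted medians.
Total weight W = 825; half = 412.5.
x-coordinate, sorted with cumulative weight:
  x=0 (Beta, w=175) cum 175
  x=4 (Alpha, w=300) cum 475  ← median
  x=7 (Gamma, w=300) cum 775
  x=9 (Delta, w=50) cum 825
⇒ x* = 4
y-coordinate, sorted with cumulative weight:
  y=1 (Delta, w=50) cum 50
  y=6 (Alpha, w=300) cum 350
  y=6 (Gamma, w=300) cum 650  ← median
  y=10 (Beta, w=175) cum 825
⇒ y* = 6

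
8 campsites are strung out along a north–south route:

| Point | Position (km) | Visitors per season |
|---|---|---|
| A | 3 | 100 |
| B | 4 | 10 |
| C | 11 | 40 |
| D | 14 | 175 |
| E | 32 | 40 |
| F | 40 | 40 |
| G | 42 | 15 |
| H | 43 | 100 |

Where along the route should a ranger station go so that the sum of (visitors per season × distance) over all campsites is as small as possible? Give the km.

For a sum of weighted absolute distances on a line, the optimum is the weighted median (not the mean). Total weight W = 520; half-weight = 260.
Sort by position and accumulate weight:
  km 3 (A, w=100) → cum 100
  km 4 (B, w=10) → cum 110
  km 11 (C, w=40) → cum 150
  km 14 (D, w=175) → cum 325  ≥ 260 → median here
  km 32 (E, w=40) → cum 365
  km 40 (F, w=40) → cum 405
  km 42 (G, w=15) → cum 420
  km 43 (H, w=100) → cum 520
Optimal location: km 14.

x = 14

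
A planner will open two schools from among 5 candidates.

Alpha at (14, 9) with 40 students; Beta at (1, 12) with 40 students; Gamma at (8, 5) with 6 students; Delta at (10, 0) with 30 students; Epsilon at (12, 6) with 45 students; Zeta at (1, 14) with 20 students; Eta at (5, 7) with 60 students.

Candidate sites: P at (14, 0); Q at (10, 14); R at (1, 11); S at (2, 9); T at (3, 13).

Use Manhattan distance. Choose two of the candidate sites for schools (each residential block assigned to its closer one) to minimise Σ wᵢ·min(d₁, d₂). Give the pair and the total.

Evaluate every pair (each demand assigned to the nearer of the two):
  {P, S}: total = 1480
  {P, R}: total = 1486
  {P, T}: total = 1566
  {Q, S}: total = 1870
  {Q, R}: total = 1876
  {Q, T}: total = 1956
  {R, S}: total = 2035
  {S, T}: total = 2115
  {P, Q}: total = 2246
  {R, T}: total = 2578
Best pair: {P, S} with total 1480.

{P, S}, total 1480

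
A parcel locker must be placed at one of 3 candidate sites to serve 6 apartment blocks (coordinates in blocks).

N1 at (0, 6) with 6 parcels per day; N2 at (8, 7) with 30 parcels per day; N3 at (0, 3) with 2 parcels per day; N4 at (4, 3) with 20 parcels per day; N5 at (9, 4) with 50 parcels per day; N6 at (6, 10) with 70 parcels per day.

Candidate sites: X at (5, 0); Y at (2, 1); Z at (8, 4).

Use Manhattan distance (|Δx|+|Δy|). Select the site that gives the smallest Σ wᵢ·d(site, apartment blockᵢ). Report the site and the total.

Z, total 878 blocks

Total weighted distance at each candidate:
  X (5, 0): total = 1632
  Y (2, 1): total = 1900
  Z (8, 4): total = 878
Minimum is at Z with total 878 blocks.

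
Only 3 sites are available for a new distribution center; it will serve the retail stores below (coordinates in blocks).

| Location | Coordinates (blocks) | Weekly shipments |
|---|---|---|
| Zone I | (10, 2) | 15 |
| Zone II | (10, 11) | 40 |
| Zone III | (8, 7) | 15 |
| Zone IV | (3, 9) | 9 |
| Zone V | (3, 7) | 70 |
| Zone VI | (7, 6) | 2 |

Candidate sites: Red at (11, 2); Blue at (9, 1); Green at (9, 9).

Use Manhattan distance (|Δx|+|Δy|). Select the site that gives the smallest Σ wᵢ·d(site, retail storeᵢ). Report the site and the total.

Total weighted distance at each candidate:
  Red (11, 2): total = 1596
  Blue (9, 1): total = 1555
  Green (9, 9): total = 909
Minimum is at Green with total 909 blocks.

Green, total 909 blocks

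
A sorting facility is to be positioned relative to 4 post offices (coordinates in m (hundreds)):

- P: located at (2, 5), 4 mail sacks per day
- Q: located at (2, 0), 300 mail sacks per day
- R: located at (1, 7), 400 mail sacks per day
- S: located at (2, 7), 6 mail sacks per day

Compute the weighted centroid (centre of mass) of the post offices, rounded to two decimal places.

The minimiser of Σwᵢ‖p−pᵢ‖² is the weighted centroid p* = (Σwᵢpᵢ)/(Σwᵢ).
Σwᵢ = 710.
Σwᵢxᵢ = 4·2 + 300·2 + 400·1 + 6·2 = 1020.
Σwᵢyᵢ = 4·5 + 300·0 + 400·7 + 6·7 = 2862.
x* = 1020/710 = 1.44, y* = 2862/710 = 4.03.

(1.44, 4.03)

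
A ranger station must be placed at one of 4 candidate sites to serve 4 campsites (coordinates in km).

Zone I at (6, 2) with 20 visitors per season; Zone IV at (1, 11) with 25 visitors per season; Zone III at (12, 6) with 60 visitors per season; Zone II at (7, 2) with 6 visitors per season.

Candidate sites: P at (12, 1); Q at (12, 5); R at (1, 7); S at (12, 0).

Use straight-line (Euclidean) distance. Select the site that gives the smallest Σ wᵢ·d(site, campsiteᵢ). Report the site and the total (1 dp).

Q, total 542.4 km

Total weighted distance at each candidate:
  P (12, 1): total = 823.9
  Q (12, 5): total = 542.4
  R (1, 7): total = 951.0
  S (12, 0): total = 907.7
Minimum is at Q with total 542.4 km.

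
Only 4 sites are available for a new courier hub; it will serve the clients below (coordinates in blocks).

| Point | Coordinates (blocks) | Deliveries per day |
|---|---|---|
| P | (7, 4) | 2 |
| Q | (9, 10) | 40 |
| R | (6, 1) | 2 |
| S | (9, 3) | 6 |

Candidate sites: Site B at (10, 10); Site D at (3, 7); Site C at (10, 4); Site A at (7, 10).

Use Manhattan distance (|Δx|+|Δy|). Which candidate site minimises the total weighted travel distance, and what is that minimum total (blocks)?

Site B, total 132 blocks

Total weighted distance at each candidate:
  Site B (10, 10): total = 132
  Site D (3, 7): total = 452
  Site C (10, 4): total = 312
  Site A (7, 10): total = 166
Minimum is at Site B with total 132 blocks.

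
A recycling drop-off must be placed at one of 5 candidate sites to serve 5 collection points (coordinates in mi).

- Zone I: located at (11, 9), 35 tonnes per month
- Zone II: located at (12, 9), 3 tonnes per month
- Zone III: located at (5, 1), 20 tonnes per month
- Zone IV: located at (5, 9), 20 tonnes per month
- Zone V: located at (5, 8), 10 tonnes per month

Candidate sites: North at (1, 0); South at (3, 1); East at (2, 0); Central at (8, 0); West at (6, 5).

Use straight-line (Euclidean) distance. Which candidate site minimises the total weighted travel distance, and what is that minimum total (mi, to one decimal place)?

West, total 442.3 mi

Total weighted distance at each candidate:
  North (1, 0): total = 882.4
  South (3, 1): total = 709.8
  East (2, 0): total = 824.3
  Central (8, 0): total = 700.0
  West (6, 5): total = 442.3
Minimum is at West with total 442.3 mi.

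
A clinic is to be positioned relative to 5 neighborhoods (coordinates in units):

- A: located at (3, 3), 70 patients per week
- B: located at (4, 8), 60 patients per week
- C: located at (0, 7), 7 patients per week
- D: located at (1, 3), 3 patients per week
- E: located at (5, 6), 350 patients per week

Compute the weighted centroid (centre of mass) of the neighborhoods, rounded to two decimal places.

(4.50, 5.81)

The minimiser of Σwᵢ‖p−pᵢ‖² is the weighted centroid p* = (Σwᵢpᵢ)/(Σwᵢ).
Σwᵢ = 490.
Σwᵢxᵢ = 70·3 + 60·4 + 7·0 + 3·1 + 350·5 = 2203.
Σwᵢyᵢ = 70·3 + 60·8 + 7·7 + 3·3 + 350·6 = 2848.
x* = 2203/490 = 4.50, y* = 2848/490 = 5.81.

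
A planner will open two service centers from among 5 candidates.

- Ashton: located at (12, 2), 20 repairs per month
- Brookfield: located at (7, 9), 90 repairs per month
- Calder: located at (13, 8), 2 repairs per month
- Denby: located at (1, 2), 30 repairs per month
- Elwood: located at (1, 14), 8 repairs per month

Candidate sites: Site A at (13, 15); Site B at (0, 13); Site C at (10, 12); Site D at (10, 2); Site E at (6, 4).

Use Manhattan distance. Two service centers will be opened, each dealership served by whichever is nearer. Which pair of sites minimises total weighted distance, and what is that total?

{Site D, Site E}, total 928

Evaluate every pair (each demand assigned to the nearer of the two):
  {Site D, Site E}: total = 928
  {Site B, Site E}: total = 948
  {Site C, Site D}: total = 952
  {Site C, Site E}: total = 1012
  {Site A, Site E}: total = 1028
  {Site B, Site C}: total = 1170
  {Site B, Site D}: total = 1244
  {Site A, Site D}: total = 1328
  {Site A, Site C}: total = 1452
  {Site A, Site B}: total = 1660
Best pair: {Site D, Site E} with total 928.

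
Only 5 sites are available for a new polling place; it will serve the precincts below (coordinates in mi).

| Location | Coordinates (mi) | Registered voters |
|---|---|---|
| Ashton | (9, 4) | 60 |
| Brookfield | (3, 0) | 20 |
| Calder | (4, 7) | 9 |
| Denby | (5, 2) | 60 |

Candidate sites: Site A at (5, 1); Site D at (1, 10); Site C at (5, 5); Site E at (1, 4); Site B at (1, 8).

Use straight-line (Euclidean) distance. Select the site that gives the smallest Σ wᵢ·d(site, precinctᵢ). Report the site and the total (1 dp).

Total weighted distance at each candidate:
  Site A (5, 1): total = 459.5
  Site D (1, 10): total = 1378.8
  Site C (5, 5): total = 555.2
  Site E (1, 4): total = 876.0
  Site B (1, 8): total = 1162.7
Minimum is at Site A with total 459.5 mi.

Site A, total 459.5 mi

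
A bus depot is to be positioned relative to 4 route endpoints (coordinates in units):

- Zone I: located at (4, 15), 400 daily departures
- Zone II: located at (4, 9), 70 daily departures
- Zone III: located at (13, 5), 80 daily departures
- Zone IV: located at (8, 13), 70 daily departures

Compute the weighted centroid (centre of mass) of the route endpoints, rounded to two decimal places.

The minimiser of Σwᵢ‖p−pᵢ‖² is the weighted centroid p* = (Σwᵢpᵢ)/(Σwᵢ).
Σwᵢ = 620.
Σwᵢxᵢ = 400·4 + 70·4 + 80·13 + 70·8 = 3480.
Σwᵢyᵢ = 400·15 + 70·9 + 80·5 + 70·13 = 7940.
x* = 3480/620 = 5.61, y* = 7940/620 = 12.81.

(5.61, 12.81)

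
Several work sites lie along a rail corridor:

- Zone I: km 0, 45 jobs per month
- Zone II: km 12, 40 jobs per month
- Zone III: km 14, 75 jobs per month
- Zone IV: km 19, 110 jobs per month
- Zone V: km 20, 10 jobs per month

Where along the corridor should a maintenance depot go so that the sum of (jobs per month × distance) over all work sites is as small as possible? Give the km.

x = 14

For a sum of weighted absolute distances on a line, the optimum is the weighted median (not the mean). Total weight W = 280; half-weight = 140.
Sort by position and accumulate weight:
  km 0 (Zone I, w=45) → cum 45
  km 12 (Zone II, w=40) → cum 85
  km 14 (Zone III, w=75) → cum 160  ≥ 140 → median here
  km 19 (Zone IV, w=110) → cum 270
  km 20 (Zone V, w=10) → cum 280
Optimal location: km 14.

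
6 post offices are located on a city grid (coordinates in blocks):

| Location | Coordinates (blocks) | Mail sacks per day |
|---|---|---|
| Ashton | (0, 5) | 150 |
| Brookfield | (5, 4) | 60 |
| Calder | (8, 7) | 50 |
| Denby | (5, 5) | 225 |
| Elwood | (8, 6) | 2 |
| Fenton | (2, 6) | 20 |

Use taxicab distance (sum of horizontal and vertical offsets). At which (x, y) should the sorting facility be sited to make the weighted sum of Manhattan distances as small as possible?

Manhattan distance separates: Σwᵢ(|x−xᵢ|+|y−yᵢ|) = Σwᵢ|x−xᵢ| + Σwᵢ|y−yᵢ|, so x and y are optimised independently as 1-D weighted medians.
Total weight W = 507; half = 253.5.
x-coordinate, sorted with cumulative weight:
  x=0 (Ashton, w=150) cum 150
  x=2 (Fenton, w=20) cum 170
  x=5 (Brookfield, w=60) cum 230
  x=5 (Denby, w=225) cum 455  ← median
  x=8 (Calder, w=50) cum 505
  x=8 (Elwood, w=2) cum 507
⇒ x* = 5
y-coordinate, sorted with cumulative weight:
  y=4 (Brookfield, w=60) cum 60
  y=5 (Ashton, w=150) cum 210
  y=5 (Denby, w=225) cum 435  ← median
  y=6 (Elwood, w=2) cum 437
  y=6 (Fenton, w=20) cum 457
  y=7 (Calder, w=50) cum 507
⇒ y* = 5

(5, 5)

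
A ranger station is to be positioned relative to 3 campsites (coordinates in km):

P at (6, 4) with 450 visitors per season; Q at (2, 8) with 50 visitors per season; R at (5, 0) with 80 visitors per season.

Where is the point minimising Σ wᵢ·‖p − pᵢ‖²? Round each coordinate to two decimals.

(5.52, 3.79)

The minimiser of Σwᵢ‖p−pᵢ‖² is the weighted centroid p* = (Σwᵢpᵢ)/(Σwᵢ).
Σwᵢ = 580.
Σwᵢxᵢ = 450·6 + 50·2 + 80·5 = 3200.
Σwᵢyᵢ = 450·4 + 50·8 + 80·0 = 2200.
x* = 3200/580 = 5.52, y* = 2200/580 = 3.79.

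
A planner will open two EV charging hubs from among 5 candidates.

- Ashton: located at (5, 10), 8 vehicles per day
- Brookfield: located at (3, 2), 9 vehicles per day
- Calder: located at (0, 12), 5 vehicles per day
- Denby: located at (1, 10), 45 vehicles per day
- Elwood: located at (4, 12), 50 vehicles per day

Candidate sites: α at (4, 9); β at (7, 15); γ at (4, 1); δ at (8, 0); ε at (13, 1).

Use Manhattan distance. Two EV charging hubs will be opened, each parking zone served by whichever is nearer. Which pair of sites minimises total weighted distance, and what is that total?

{α, γ}, total 399

Evaluate every pair (each demand assigned to the nearer of the two):
  {α, γ}: total = 399
  {α, δ}: total = 444
  {α, β}: total = 453
  {α, ε}: total = 453
  {β, γ}: total = 919
  {β, δ}: total = 964
  {β, ε}: total = 1000
  {γ, δ}: total = 1263
  {γ, ε}: total = 1263
  {δ, ε}: total = 1832
Best pair: {α, γ} with total 399.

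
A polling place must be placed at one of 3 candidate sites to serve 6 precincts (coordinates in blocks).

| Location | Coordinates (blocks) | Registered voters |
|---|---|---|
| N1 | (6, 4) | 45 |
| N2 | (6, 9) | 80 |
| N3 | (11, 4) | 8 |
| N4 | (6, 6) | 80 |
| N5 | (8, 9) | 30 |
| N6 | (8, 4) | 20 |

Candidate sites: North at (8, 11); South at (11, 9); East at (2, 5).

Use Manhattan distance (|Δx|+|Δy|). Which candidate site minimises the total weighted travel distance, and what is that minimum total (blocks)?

North, total 1565 blocks

Total weighted distance at each candidate:
  North (8, 11): total = 1565
  South (11, 9): total = 1780
  East (2, 5): total = 1785
Minimum is at North with total 1565 blocks.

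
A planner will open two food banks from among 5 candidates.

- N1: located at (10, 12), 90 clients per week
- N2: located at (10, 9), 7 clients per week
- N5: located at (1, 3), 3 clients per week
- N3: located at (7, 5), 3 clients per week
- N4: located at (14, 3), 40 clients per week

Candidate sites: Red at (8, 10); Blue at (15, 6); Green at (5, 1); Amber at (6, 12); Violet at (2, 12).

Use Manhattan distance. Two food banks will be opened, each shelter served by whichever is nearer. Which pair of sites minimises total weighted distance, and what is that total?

{Red, Blue}, total 601

Evaluate every pair (each demand assigned to the nearer of the two):
  {Red, Blue}: total = 601
  {Blue, Amber}: total = 635
  {Red, Green}: total = 857
  {Green, Amber}: total = 885
  {Red, Violet}: total = 949
  {Red, Amber}: total = 961
  {Blue, Violet}: total = 993
  {Amber, Violet}: total = 1143
  {Blue, Green}: total = 1242
  {Green, Violet}: total = 1273
Best pair: {Red, Blue} with total 601.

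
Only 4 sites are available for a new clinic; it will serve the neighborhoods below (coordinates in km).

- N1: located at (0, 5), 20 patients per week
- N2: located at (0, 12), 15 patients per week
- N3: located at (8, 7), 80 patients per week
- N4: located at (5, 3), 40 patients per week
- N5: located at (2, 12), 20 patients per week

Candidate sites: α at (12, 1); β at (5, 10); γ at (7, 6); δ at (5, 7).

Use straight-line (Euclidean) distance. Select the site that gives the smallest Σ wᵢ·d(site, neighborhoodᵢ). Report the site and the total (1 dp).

Total weighted distance at each candidate:
  α (12, 1): total = 1662.6
  β (5, 10): total = 913.7
  γ (7, 6): total = 693.3
  δ (5, 7): total = 730.4
Minimum is at γ with total 693.3 km.

γ, total 693.3 km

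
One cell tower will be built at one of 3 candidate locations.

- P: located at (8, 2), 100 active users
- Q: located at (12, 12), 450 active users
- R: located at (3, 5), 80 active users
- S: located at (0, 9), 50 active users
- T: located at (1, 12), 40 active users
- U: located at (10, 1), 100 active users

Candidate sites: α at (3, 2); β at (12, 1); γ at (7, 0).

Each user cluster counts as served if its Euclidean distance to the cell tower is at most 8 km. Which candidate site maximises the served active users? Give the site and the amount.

Coverage radius r = 8 km; a point is covered iff (Δx)²+(Δy)² ≤ 8² = 64.
  α (3, 2): covers {P, R, S, U} → 330
  β (12, 1): covers {P, U} → 200
  γ (7, 0): covers {P, R, U} → 280
Maximum coverage at α: 330 active users.

α, covering 330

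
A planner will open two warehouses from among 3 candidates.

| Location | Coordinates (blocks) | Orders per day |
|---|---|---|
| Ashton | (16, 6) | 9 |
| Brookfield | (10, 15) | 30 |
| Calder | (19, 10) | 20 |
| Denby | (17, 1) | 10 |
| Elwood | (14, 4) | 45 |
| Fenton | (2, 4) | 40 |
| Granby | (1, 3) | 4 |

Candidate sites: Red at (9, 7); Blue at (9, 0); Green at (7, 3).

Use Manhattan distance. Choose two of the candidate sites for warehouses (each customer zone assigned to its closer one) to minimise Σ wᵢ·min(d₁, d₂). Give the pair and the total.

Evaluate every pair (each demand assigned to the nearer of the two):
  {Red, Green}: total = 1346
  {Red, Blue}: total = 1496
  {Blue, Green}: total = 1652
Best pair: {Red, Green} with total 1346.

{Red, Green}, total 1346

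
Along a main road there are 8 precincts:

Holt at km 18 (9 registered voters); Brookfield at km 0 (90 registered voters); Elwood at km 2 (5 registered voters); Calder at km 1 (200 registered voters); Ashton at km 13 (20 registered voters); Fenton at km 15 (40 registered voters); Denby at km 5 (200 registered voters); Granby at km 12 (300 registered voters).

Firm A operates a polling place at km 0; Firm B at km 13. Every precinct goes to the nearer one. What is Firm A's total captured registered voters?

The indifferent point is the midpoint (0+13)/2 = 6.5; precincts left of it (closer to Firm A at 0) go to Firm A, those right go to Firm B.
  Brookfield at 0 (w=90) → Firm A
  Calder at 1 (w=200) → Firm A
  Elwood at 2 (w=5) → Firm A
  Denby at 5 (w=200) → Firm A
  Granby at 12 (w=300) → Firm B
  Ashton at 13 (w=20) → Firm B
  Fenton at 15 (w=40) → Firm B
  Holt at 18 (w=9) → Firm B
Firm A captures 495; Firm B captures 369.

495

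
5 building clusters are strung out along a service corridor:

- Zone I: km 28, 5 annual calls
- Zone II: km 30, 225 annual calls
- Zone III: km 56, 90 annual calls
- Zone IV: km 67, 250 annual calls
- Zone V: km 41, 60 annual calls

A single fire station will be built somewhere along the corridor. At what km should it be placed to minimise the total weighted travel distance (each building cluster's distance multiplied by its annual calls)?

x = 56

For a sum of weighted absolute distances on a line, the optimum is the weighted median (not the mean). Total weight W = 630; half-weight = 315.
Sort by position and accumulate weight:
  km 28 (Zone I, w=5) → cum 5
  km 30 (Zone II, w=225) → cum 230
  km 41 (Zone V, w=60) → cum 290
  km 56 (Zone III, w=90) → cum 380  ≥ 315 → median here
  km 67 (Zone IV, w=250) → cum 630
Optimal location: km 56.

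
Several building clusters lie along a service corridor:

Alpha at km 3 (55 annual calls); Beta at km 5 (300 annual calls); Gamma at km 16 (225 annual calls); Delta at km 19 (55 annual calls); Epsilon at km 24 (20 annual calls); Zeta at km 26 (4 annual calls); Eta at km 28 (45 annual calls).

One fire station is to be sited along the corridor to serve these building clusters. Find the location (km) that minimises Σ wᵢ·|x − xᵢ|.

x = 5

For a sum of weighted absolute distances on a line, the optimum is the weighted median (not the mean). Total weight W = 704; half-weight = 352.
Sort by position and accumulate weight:
  km 3 (Alpha, w=55) → cum 55
  km 5 (Beta, w=300) → cum 355  ≥ 352 → median here
  km 16 (Gamma, w=225) → cum 580
  km 19 (Delta, w=55) → cum 635
  km 24 (Epsilon, w=20) → cum 655
  km 26 (Zeta, w=4) → cum 659
  km 28 (Eta, w=45) → cum 704
Optimal location: km 5.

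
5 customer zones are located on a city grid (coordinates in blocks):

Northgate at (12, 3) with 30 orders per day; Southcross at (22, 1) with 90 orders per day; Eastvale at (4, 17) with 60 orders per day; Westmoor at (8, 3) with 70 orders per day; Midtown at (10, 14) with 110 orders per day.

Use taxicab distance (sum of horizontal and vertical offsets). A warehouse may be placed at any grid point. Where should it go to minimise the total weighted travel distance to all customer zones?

(10, 3)

Manhattan distance separates: Σwᵢ(|x−xᵢ|+|y−yᵢ|) = Σwᵢ|x−xᵢ| + Σwᵢ|y−yᵢ|, so x and y are optimised independently as 1-D weighted medians.
Total weight W = 360; half = 180.
x-coordinate, sorted with cumulative weight:
  x=4 (Eastvale, w=60) cum 60
  x=8 (Westmoor, w=70) cum 130
  x=10 (Midtown, w=110) cum 240  ← median
  x=12 (Northgate, w=30) cum 270
  x=22 (Southcross, w=90) cum 360
⇒ x* = 10
y-coordinate, sorted with cumulative weight:
  y=1 (Southcross, w=90) cum 90
  y=3 (Northgate, w=30) cum 120
  y=3 (Westmoor, w=70) cum 190  ← median
  y=14 (Midtown, w=110) cum 300
  y=17 (Eastvale, w=60) cum 360
⇒ y* = 3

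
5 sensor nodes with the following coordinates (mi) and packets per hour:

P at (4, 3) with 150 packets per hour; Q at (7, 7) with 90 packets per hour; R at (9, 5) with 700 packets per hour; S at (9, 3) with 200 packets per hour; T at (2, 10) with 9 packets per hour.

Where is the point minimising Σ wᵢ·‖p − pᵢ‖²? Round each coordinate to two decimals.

(8.14, 4.59)

The minimiser of Σwᵢ‖p−pᵢ‖² is the weighted centroid p* = (Σwᵢpᵢ)/(Σwᵢ).
Σwᵢ = 1149.
Σwᵢxᵢ = 150·4 + 90·7 + 700·9 + 200·9 + 9·2 = 9348.
Σwᵢyᵢ = 150·3 + 90·7 + 700·5 + 200·3 + 9·10 = 5270.
x* = 9348/1149 = 8.14, y* = 5270/1149 = 4.59.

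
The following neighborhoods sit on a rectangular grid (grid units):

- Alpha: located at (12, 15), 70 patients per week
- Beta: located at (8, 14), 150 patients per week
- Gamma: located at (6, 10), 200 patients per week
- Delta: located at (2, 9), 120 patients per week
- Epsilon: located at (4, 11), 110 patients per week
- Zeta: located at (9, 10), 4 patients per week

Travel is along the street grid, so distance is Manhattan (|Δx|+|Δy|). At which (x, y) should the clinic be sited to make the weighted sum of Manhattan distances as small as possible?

(6, 11)

Manhattan distance separates: Σwᵢ(|x−xᵢ|+|y−yᵢ|) = Σwᵢ|x−xᵢ| + Σwᵢ|y−yᵢ|, so x and y are optimised independently as 1-D weighted medians.
Total weight W = 654; half = 327.
x-coordinate, sorted with cumulative weight:
  x=2 (Delta, w=120) cum 120
  x=4 (Epsilon, w=110) cum 230
  x=6 (Gamma, w=200) cum 430  ← median
  x=8 (Beta, w=150) cum 580
  x=9 (Zeta, w=4) cum 584
  x=12 (Alpha, w=70) cum 654
⇒ x* = 6
y-coordinate, sorted with cumulative weight:
  y=9 (Delta, w=120) cum 120
  y=10 (Gamma, w=200) cum 320
  y=10 (Zeta, w=4) cum 324
  y=11 (Epsilon, w=110) cum 434  ← median
  y=14 (Beta, w=150) cum 584
  y=15 (Alpha, w=70) cum 654
⇒ y* = 11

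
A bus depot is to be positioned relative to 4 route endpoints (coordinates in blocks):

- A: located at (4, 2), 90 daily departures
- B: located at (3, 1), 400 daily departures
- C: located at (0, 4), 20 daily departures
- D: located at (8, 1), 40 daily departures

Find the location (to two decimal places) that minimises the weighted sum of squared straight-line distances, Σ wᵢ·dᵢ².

(3.42, 1.27)

The minimiser of Σwᵢ‖p−pᵢ‖² is the weighted centroid p* = (Σwᵢpᵢ)/(Σwᵢ).
Σwᵢ = 550.
Σwᵢxᵢ = 90·4 + 400·3 + 20·0 + 40·8 = 1880.
Σwᵢyᵢ = 90·2 + 400·1 + 20·4 + 40·1 = 700.
x* = 1880/550 = 3.42, y* = 700/550 = 1.27.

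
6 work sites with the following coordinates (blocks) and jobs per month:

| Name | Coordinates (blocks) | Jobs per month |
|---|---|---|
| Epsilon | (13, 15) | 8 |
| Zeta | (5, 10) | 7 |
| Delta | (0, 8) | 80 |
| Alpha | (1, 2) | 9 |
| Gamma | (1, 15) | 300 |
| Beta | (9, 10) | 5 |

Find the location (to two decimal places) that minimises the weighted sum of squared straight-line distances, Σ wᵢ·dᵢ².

The minimiser of Σwᵢ‖p−pᵢ‖² is the weighted centroid p* = (Σwᵢpᵢ)/(Σwᵢ).
Σwᵢ = 409.
Σwᵢxᵢ = 8·13 + 7·5 + 80·0 + 9·1 + 300·1 + 5·9 = 493.
Σwᵢyᵢ = 8·15 + 7·10 + 80·8 + 9·2 + 300·15 + 5·10 = 5398.
x* = 493/409 = 1.21, y* = 5398/409 = 13.20.

(1.21, 13.20)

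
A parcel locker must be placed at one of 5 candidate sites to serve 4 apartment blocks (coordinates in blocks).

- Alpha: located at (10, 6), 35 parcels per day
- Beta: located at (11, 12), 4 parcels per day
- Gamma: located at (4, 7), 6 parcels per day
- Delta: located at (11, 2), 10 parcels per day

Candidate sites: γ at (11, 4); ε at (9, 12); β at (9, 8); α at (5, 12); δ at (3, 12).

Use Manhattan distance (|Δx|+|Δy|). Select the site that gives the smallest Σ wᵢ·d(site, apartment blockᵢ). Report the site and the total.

Total weighted distance at each candidate:
  γ (11, 4): total = 217
  ε (9, 12): total = 433
  β (9, 8): total = 245
  α (5, 12): total = 605
  δ (3, 12): total = 703
Minimum is at γ with total 217 blocks.

γ, total 217 blocks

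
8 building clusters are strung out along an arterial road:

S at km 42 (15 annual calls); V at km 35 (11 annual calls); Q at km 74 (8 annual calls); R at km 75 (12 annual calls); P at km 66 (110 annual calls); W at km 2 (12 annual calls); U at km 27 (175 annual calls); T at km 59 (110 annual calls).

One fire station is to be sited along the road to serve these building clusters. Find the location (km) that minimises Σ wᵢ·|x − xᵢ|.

x = 59

For a sum of weighted absolute distances on a line, the optimum is the weighted median (not the mean). Total weight W = 453; half-weight = 226.5.
Sort by position and accumulate weight:
  km 2 (W, w=12) → cum 12
  km 27 (U, w=175) → cum 187
  km 35 (V, w=11) → cum 198
  km 42 (S, w=15) → cum 213
  km 59 (T, w=110) → cum 323  ≥ 226.5 → median here
  km 66 (P, w=110) → cum 433
  km 74 (Q, w=8) → cum 441
  km 75 (R, w=12) → cum 453
Optimal location: km 59.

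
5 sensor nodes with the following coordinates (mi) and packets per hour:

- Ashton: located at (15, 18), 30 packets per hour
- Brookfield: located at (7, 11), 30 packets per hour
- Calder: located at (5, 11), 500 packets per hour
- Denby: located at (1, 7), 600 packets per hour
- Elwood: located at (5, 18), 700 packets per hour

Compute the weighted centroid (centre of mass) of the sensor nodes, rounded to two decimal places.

The minimiser of Σwᵢ‖p−pᵢ‖² is the weighted centroid p* = (Σwᵢpᵢ)/(Σwᵢ).
Σwᵢ = 1860.
Σwᵢxᵢ = 30·15 + 30·7 + 500·5 + 600·1 + 700·5 = 7260.
Σwᵢyᵢ = 30·18 + 30·11 + 500·11 + 600·7 + 700·18 = 23170.
x* = 7260/1860 = 3.90, y* = 23170/1860 = 12.46.

(3.90, 12.46)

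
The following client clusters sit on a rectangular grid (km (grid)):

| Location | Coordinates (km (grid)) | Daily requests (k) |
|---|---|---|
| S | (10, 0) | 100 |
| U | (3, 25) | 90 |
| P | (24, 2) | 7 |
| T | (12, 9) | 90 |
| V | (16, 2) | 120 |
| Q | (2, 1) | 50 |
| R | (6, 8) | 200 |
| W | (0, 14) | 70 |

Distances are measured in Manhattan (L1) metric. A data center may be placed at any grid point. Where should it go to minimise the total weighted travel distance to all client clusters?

Manhattan distance separates: Σwᵢ(|x−xᵢ|+|y−yᵢ|) = Σwᵢ|x−xᵢ| + Σwᵢ|y−yᵢ|, so x and y are optimised independently as 1-D weighted medians.
Total weight W = 727; half = 363.5.
x-coordinate, sorted with cumulative weight:
  x=0 (W, w=70) cum 70
  x=2 (Q, w=50) cum 120
  x=3 (U, w=90) cum 210
  x=6 (R, w=200) cum 410  ← median
  x=10 (S, w=100) cum 510
  x=12 (T, w=90) cum 600
  x=16 (V, w=120) cum 720
  x=24 (P, w=7) cum 727
⇒ x* = 6
y-coordinate, sorted with cumulative weight:
  y=0 (S, w=100) cum 100
  y=1 (Q, w=50) cum 150
  y=2 (P, w=7) cum 157
  y=2 (V, w=120) cum 277
  y=8 (R, w=200) cum 477  ← median
  y=9 (T, w=90) cum 567
  y=14 (W, w=70) cum 637
  y=25 (U, w=90) cum 727
⇒ y* = 8

(6, 8)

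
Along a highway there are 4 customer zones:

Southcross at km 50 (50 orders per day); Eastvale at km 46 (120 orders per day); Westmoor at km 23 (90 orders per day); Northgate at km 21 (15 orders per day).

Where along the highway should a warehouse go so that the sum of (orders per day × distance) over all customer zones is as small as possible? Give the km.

For a sum of weighted absolute distances on a line, the optimum is the weighted median (not the mean). Total weight W = 275; half-weight = 137.5.
Sort by position and accumulate weight:
  km 21 (Northgate, w=15) → cum 15
  km 23 (Westmoor, w=90) → cum 105
  km 46 (Eastvale, w=120) → cum 225  ≥ 137.5 → median here
  km 50 (Southcross, w=50) → cum 275
Optimal location: km 46.

x = 46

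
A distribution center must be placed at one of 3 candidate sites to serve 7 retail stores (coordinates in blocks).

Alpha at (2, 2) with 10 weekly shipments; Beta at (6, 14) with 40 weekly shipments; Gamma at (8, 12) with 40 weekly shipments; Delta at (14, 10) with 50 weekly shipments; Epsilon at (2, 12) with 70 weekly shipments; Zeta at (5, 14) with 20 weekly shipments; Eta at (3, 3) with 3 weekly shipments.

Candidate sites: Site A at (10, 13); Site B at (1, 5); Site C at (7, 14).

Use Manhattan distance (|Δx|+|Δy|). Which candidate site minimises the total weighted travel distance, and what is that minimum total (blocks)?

Site C, total 1455 blocks

Total weighted distance at each candidate:
  Site A (10, 13): total = 1661
  Site B (1, 5): total = 2892
  Site C (7, 14): total = 1455
Minimum is at Site C with total 1455 blocks.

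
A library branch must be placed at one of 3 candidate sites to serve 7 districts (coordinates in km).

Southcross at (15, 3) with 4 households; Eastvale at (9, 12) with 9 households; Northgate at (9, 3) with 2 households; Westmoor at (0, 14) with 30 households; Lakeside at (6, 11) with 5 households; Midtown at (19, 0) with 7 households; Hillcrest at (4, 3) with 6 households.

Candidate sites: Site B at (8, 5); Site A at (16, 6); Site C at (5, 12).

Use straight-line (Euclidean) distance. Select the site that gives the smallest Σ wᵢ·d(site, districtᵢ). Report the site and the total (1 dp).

Site C, total 461.5 km

Total weighted distance at each candidate:
  Site B (8, 5): total = 601.5
  Site A (16, 6): total = 824.6
  Site C (5, 12): total = 461.5
Minimum is at Site C with total 461.5 km.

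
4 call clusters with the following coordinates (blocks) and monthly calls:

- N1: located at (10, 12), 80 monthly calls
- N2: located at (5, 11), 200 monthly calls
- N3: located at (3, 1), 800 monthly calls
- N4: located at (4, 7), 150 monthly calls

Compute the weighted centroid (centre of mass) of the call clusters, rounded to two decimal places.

(3.90, 4.07)

The minimiser of Σwᵢ‖p−pᵢ‖² is the weighted centroid p* = (Σwᵢpᵢ)/(Σwᵢ).
Σwᵢ = 1230.
Σwᵢxᵢ = 80·10 + 200·5 + 800·3 + 150·4 = 4800.
Σwᵢyᵢ = 80·12 + 200·11 + 800·1 + 150·7 = 5010.
x* = 4800/1230 = 3.90, y* = 5010/1230 = 4.07.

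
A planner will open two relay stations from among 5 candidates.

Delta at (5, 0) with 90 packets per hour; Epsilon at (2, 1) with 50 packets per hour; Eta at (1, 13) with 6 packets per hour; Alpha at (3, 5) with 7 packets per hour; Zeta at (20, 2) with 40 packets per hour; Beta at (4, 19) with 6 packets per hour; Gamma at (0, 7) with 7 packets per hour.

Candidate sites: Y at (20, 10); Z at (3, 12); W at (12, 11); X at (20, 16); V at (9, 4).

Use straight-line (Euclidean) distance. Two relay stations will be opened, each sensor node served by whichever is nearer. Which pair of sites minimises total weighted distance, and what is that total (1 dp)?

{Z, V}, total 1476.4

Evaluate every pair (each demand assigned to the nearer of the two):
  {Z, V}: total = 1476.4
  {Y, V}: total = 1486.0
  {W, V}: total = 1581.1
  {X, V}: total = 1613.2
  {Y, Z}: total = 2112.8
  {Z, W}: total = 2274.5
  {Z, X}: total = 2352.8
  {Y, W}: total = 2499.8
  {W, X}: total = 2661.5
  {Y, X}: total = 3427.4
Best pair: {Z, V} with total 1476.4.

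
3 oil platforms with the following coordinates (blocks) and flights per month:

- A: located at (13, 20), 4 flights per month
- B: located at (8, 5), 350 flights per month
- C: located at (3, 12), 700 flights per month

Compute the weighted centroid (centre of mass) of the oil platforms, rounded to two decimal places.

The minimiser of Σwᵢ‖p−pᵢ‖² is the weighted centroid p* = (Σwᵢpᵢ)/(Σwᵢ).
Σwᵢ = 1054.
Σwᵢxᵢ = 4·13 + 350·8 + 700·3 = 4952.
Σwᵢyᵢ = 4·20 + 350·5 + 700·12 = 10230.
x* = 4952/1054 = 4.70, y* = 10230/1054 = 9.71.

(4.70, 9.71)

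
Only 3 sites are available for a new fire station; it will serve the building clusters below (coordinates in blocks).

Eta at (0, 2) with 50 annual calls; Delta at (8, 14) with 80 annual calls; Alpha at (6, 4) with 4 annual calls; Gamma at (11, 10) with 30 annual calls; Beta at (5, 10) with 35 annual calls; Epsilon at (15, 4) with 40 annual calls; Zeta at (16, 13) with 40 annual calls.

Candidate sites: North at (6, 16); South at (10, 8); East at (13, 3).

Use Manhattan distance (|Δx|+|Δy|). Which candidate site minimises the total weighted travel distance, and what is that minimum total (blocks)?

Total weighted distance at each candidate:
  North (6, 16): total = 3303
  South (10, 8): total = 2607
  East (13, 3): total = 3447
Minimum is at South with total 2607 blocks.

South, total 2607 blocks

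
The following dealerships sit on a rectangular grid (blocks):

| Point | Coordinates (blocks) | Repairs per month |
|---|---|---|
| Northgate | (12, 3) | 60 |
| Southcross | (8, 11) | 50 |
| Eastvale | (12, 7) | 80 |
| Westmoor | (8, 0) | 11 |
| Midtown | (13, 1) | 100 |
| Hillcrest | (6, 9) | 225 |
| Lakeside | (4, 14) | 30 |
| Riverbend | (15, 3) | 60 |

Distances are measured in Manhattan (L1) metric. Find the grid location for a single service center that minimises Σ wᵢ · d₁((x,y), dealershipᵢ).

(8, 7)

Manhattan distance separates: Σwᵢ(|x−xᵢ|+|y−yᵢ|) = Σwᵢ|x−xᵢ| + Σwᵢ|y−yᵢ|, so x and y are optimised independently as 1-D weighted medians.
Total weight W = 616; half = 308.
x-coordinate, sorted with cumulative weight:
  x=4 (Lakeside, w=30) cum 30
  x=6 (Hillcrest, w=225) cum 255
  x=8 (Southcross, w=50) cum 305
  x=8 (Westmoor, w=11) cum 316  ← median
  x=12 (Northgate, w=60) cum 376
  x=12 (Eastvale, w=80) cum 456
  x=13 (Midtown, w=100) cum 556
  x=15 (Riverbend, w=60) cum 616
⇒ x* = 8
y-coordinate, sorted with cumulative weight:
  y=0 (Westmoor, w=11) cum 11
  y=1 (Midtown, w=100) cum 111
  y=3 (Northgate, w=60) cum 171
  y=3 (Riverbend, w=60) cum 231
  y=7 (Eastvale, w=80) cum 311  ← median
  y=9 (Hillcrest, w=225) cum 536
  y=11 (Southcross, w=50) cum 586
  y=14 (Lakeside, w=30) cum 616
⇒ y* = 7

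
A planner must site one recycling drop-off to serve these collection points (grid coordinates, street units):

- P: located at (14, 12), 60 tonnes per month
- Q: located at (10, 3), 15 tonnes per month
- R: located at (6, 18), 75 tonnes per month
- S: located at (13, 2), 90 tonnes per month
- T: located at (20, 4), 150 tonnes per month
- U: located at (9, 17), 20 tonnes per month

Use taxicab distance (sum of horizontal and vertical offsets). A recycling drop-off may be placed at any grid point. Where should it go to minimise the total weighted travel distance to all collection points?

Manhattan distance separates: Σwᵢ(|x−xᵢ|+|y−yᵢ|) = Σwᵢ|x−xᵢ| + Σwᵢ|y−yᵢ|, so x and y are optimised independently as 1-D weighted medians.
Total weight W = 410; half = 205.
x-coordinate, sorted with cumulative weight:
  x=6 (R, w=75) cum 75
  x=9 (U, w=20) cum 95
  x=10 (Q, w=15) cum 110
  x=13 (S, w=90) cum 200
  x=14 (P, w=60) cum 260  ← median
  x=20 (T, w=150) cum 410
⇒ x* = 14
y-coordinate, sorted with cumulative weight:
  y=2 (S, w=90) cum 90
  y=3 (Q, w=15) cum 105
  y=4 (T, w=150) cum 255  ← median
  y=12 (P, w=60) cum 315
  y=17 (U, w=20) cum 335
  y=18 (R, w=75) cum 410
⇒ y* = 4

(14, 4)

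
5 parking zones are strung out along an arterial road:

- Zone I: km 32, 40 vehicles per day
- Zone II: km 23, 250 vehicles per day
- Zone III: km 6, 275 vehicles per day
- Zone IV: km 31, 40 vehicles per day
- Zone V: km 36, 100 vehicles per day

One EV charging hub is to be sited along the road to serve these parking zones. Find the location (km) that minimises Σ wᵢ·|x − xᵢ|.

x = 23

For a sum of weighted absolute distances on a line, the optimum is the weighted median (not the mean). Total weight W = 705; half-weight = 352.5.
Sort by position and accumulate weight:
  km 6 (Zone III, w=275) → cum 275
  km 23 (Zone II, w=250) → cum 525  ≥ 352.5 → median here
  km 31 (Zone IV, w=40) → cum 565
  km 32 (Zone I, w=40) → cum 605
  km 36 (Zone V, w=100) → cum 705
Optimal location: km 23.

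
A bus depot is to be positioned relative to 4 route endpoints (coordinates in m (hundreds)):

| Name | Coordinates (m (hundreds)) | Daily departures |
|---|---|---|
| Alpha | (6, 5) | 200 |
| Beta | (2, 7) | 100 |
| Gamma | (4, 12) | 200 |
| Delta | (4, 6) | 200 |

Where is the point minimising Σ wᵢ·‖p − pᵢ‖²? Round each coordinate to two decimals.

The minimiser of Σwᵢ‖p−pᵢ‖² is the weighted centroid p* = (Σwᵢpᵢ)/(Σwᵢ).
Σwᵢ = 700.
Σwᵢxᵢ = 200·6 + 100·2 + 200·4 + 200·4 = 3000.
Σwᵢyᵢ = 200·5 + 100·7 + 200·12 + 200·6 = 5300.
x* = 3000/700 = 4.29, y* = 5300/700 = 7.57.

(4.29, 7.57)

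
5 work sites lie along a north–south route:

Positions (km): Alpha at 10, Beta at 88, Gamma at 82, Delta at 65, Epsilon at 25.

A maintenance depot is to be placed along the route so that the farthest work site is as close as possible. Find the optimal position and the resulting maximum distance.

location 49, max distance 39

The 1-center on a line is the midpoint of the two extreme points: leftmost at 10, rightmost at 88.
Optimal location = (10 + 88)/2 = 49; maximum distance = (88 − 10)/2 = 39.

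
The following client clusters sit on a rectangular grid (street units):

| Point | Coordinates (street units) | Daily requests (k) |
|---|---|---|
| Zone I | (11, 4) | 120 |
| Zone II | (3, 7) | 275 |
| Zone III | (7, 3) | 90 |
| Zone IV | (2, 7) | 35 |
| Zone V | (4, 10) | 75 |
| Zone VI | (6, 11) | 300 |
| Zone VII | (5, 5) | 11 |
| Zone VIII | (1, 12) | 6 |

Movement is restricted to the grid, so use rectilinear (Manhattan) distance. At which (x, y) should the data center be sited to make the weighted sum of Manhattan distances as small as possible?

(6, 7)

Manhattan distance separates: Σwᵢ(|x−xᵢ|+|y−yᵢ|) = Σwᵢ|x−xᵢ| + Σwᵢ|y−yᵢ|, so x and y are optimised independently as 1-D weighted medians.
Total weight W = 912; half = 456.
x-coordinate, sorted with cumulative weight:
  x=1 (Zone VIII, w=6) cum 6
  x=2 (Zone IV, w=35) cum 41
  x=3 (Zone II, w=275) cum 316
  x=4 (Zone V, w=75) cum 391
  x=5 (Zone VII, w=11) cum 402
  x=6 (Zone VI, w=300) cum 702  ← median
  x=7 (Zone III, w=90) cum 792
  x=11 (Zone I, w=120) cum 912
⇒ x* = 6
y-coordinate, sorted with cumulative weight:
  y=3 (Zone III, w=90) cum 90
  y=4 (Zone I, w=120) cum 210
  y=5 (Zone VII, w=11) cum 221
  y=7 (Zone II, w=275) cum 496  ← median
  y=7 (Zone IV, w=35) cum 531
  y=10 (Zone V, w=75) cum 606
  y=11 (Zone VI, w=300) cum 906
  y=12 (Zone VIII, w=6) cum 912
⇒ y* = 7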